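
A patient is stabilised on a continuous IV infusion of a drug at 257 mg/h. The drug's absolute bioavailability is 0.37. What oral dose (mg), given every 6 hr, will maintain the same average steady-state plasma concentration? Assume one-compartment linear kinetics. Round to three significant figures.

To maintain the same Css, the systemic dosing rate must be unchanged: F·D/τ = infusion rate.
D = rate × τ / F = 257 × 6 / 0.37 = 4168 mg

4170 mg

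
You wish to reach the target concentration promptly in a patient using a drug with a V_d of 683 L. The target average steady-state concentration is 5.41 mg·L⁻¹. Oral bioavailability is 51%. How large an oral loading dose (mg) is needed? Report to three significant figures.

7250 mg

The loading dose fills Vd to the target concentration.
LD = Vd × C / F = 683.0 × 5.410 / 0.51 = 7245 mg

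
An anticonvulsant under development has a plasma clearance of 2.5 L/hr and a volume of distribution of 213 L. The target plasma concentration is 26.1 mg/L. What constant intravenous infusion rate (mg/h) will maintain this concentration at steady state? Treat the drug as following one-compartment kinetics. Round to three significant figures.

Rate = CL × Css = 2.500 × 26.1 = 65.25 mg/h

65.3 mg/h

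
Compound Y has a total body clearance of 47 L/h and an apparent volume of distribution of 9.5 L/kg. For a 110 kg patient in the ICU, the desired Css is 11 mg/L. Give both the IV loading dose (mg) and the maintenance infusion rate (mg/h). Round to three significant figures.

(a) 11500 mg; (b) 517 mg/h

Vd = 9.5 L/kg × 110 kg = 1045 L
Loading dose = Vd × C = 1045 × 11 = 11500 mg
Maintenance: replace elimination → rate = CL × Css = 47.00 × 11 = 517.0 mg/h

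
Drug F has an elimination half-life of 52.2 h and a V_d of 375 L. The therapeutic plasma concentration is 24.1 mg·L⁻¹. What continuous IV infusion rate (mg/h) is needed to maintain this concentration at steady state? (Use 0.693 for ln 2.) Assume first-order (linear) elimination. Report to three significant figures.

120 mg/h

CL = ln 2 · Vd / t½ = 0.693 × 375.0 / 52.2 = 4.978 L/h
Infusion rate = CL × Css = 4.978 × 24.1 = 120.0 mg/h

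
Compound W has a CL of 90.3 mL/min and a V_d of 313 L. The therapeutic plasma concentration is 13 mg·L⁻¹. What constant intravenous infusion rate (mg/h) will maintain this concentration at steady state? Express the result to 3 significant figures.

70.4 mg/h

Convert clearance: 90.3 mL/min × 60 min/h ÷ 1000 mL/L = 5.418 L/h
R₀ = 5.418 × 13 = 70.43 mg/h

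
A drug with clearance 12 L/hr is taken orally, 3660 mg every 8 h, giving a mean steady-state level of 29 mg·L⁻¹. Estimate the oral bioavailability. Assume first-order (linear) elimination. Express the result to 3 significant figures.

F·D/τ = CL·Css at steady state → F = CL·Css·τ / D.
F = 12 × 29 × 8 / 3660 = 0.761

0.761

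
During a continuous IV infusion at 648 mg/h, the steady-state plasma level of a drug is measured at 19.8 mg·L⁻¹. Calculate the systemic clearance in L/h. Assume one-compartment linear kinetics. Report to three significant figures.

At steady state, infusion rate = CL × Css, so CL = rate / Css.
CL = 648 / 19.8 = 32.73 L/h

32.7 L/h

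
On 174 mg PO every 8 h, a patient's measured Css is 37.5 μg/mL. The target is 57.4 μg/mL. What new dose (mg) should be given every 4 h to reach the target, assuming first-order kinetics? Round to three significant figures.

With linear kinetics, Css is proportional to dose rate (D/τ) at fixed clearance.
D₂ = D₁ × (Css,target / Css,current) × (τ₂/τ₁) = 174 × (57.4/37.5) × (4/8) = 133.2 mg

133 mg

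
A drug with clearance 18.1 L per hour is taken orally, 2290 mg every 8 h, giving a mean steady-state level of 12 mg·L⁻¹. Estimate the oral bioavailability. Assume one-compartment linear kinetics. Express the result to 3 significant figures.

0.759

F·D/τ = CL·Css at steady state → F = CL·Css·τ / D.
F = 18.1 × 12 × 8 / 2290 = 0.759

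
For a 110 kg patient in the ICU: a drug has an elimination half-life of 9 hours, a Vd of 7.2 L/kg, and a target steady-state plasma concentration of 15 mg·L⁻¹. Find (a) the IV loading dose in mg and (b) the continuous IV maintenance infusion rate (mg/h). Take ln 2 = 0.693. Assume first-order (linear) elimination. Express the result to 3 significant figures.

Total Vd = 7.2 × 110 = 792.0 L
LD = Vd × C = 792.0 × 15 = 11880 mg
CL = 0.693 × Vd / t½ = 0.693 × 792.0 / 9 = 60.98 L/h
Infusion rate = CL × Css = 60.98 × 15 = 914.7 mg/h

(a) 11900 mg; (b) 915 mg/h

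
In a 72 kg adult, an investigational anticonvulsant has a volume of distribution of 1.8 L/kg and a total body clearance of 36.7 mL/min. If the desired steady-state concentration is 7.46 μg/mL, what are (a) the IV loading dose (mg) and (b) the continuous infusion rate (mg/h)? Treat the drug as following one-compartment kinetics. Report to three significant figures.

(a) 967 mg; (b) 16.4 mg/h

Vd(total) = 72 kg × 1.8 L/kg = 129.6 L
Loading: fill Vd to C_target → 129.6 L × 7.46 mg/L = 966.8 mg
Convert clearance: 36.7 mL/min × 60 min/h ÷ 1000 mL/L = 2.202 L/h
Infusion rate = 2.202 L/h × 7.46 mg/L = 16.43 mg/h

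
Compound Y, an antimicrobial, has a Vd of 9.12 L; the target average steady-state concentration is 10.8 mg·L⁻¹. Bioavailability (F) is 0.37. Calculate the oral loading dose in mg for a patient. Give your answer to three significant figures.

266 mg

LD = Vd × C / F = 9.120 × 10.80 / 0.37 = 266.2 mg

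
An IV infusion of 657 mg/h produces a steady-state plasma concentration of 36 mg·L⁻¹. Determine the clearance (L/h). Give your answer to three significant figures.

18.3 L/h

At steady state, infusion rate = CL × Css, so CL = rate / Css.
CL = 657 / 36 = 18.25 L/h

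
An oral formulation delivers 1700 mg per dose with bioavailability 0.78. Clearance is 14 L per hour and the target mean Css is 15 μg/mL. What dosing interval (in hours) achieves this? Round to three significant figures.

F·D/τ = CL·Css → τ = F·D / (CL·Css).
τ = 0.78 × 1700 / (14 × 15) = 6.314 h

6.31 h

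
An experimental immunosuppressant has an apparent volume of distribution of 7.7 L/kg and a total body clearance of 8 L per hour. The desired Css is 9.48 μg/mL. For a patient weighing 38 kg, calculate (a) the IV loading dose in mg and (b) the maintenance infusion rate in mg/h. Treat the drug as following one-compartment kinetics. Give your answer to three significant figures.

Vd(total) = 38 kg × 7.7 L/kg = 292.6 L
Loading: fill Vd to C_target → 292.6 L × 9.48 mg/L = 2774 mg
Infusion rate = 8.000 L/h × 9.48 mg/L = 75.84 mg/h

(a) 2770 mg; (b) 75.8 mg/h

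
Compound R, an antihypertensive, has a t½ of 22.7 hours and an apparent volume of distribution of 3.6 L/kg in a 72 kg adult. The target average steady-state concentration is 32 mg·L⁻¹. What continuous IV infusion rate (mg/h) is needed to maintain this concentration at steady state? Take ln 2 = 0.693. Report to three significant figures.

253 mg/h

Vd = 3.6 L/kg × 72 kg = 259.2 L
k = 0.693/22.7 = 0.03053 h⁻¹, so CL = k·Vd = 0.03053 × 259.2 = 7.913 L/h
Infusion rate = CL × Css = 7.913 × 32 = 253.2 mg/h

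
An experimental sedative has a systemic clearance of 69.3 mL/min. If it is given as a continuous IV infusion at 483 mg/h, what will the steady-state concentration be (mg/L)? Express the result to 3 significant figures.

116 mg/L

CL = 69.3 mL/min × 60/1000 = 4.158 L/h
Css = rate / CL = 483 / 4.158 = 116.2 mg/L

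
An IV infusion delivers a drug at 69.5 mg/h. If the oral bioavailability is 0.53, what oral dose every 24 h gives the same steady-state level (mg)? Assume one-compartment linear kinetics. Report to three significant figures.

3150 mg

To maintain the same Css, the systemic dosing rate must be unchanged: F·D/τ = infusion rate.
D = rate × τ / F = 69.5 × 24 / 0.53 = 3147 mg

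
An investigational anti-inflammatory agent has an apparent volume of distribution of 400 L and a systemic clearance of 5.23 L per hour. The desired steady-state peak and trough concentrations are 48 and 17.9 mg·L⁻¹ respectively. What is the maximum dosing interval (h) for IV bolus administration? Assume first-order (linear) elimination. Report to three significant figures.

k = CL / Vd = 5.230 / 400.0 = 0.01308 h⁻¹
Between IV bolus doses, concentration decays as C = C₀·e^(−kτ), so C_peak/C_trough = e^(kτ).
τ_max = ln(C_peak/C_trough) / k = ln(48/17.9) / 0.01308 = 0.9864 / 0.01308 = 75.41 h

75.4 h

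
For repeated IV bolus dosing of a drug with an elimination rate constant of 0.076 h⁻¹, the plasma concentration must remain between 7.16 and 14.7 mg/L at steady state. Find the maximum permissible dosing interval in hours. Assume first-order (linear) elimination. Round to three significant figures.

9.46 h

Between IV bolus doses, concentration decays as C = C₀·e^(−kτ), so C_peak/C_trough = e^(kτ).
τ_max = ln(C_peak/C_trough) / k = ln(14.7/7.16) / 0.07600 = 0.7193 / 0.07600 = 9.464 h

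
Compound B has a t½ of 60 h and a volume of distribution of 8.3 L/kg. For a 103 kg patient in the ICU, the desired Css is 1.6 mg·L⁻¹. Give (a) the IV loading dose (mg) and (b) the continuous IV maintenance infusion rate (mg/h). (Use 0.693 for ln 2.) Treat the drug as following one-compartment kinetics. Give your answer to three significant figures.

Total Vd = 8.3 × 103 = 854.9 L
LD = Vd × C = 854.9 × 1.6 = 1368 mg
CL = 0.693 × Vd / t½ = 0.693 × 854.9 / 60 = 9.874 L/h
Infusion rate = CL × Css = 9.874 × 1.6 = 15.80 mg/h

(a) 1370 mg; (b) 15.8 mg/h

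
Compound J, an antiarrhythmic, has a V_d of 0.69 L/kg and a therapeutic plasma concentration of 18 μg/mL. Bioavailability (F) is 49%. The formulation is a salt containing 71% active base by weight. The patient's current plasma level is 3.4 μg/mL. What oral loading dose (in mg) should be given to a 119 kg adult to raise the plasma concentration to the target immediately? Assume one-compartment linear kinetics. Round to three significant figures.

3450 mg

Vd(total) = 119 kg × 0.69 L/kg = 82.11 L
Concentration deficit ΔC = 18 − 3.4 = 14.60 mg/L
LD = Vd × ΔC / F / S = 82.11 × 14.60 / 0.49 / 0.71 = 3446 mg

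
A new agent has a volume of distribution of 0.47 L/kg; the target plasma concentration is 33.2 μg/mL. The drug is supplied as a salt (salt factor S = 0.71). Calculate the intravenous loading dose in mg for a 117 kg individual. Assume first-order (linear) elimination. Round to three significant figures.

Total Vd = 0.47 × 117 = 54.99 L
The loading dose fills Vd to the target concentration.
LD = Vd × C / S = 54.99 × 33.20 / 0.71 = 2571 mg

2570 mg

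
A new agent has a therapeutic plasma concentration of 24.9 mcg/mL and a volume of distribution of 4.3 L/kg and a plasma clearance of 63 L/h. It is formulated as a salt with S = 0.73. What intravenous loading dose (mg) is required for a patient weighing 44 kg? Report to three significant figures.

6450 mg

Vd(total) = 44 kg × 4.3 L/kg = 189.2 L
The loading dose fills Vd to the target concentration.
LD = Vd × C / S = 189.2 × 24.90 / 0.73 = 6454 mg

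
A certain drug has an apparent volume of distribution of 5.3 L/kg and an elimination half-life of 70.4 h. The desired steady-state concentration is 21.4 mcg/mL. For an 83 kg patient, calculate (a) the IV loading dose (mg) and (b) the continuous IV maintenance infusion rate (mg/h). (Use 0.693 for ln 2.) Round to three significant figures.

Vd = 5.3 L/kg × 83 kg = 439.9 L
LD = Vd × C = 439.9 × 21.4 = 9414 mg
CL = 0.693 × Vd / t½ = 0.693 × 439.9 / 70.4 = 4.330 L/h
Infusion rate = CL × Css = 4.330 × 21.4 = 92.66 mg/h

(a) 9410 mg; (b) 92.7 mg/h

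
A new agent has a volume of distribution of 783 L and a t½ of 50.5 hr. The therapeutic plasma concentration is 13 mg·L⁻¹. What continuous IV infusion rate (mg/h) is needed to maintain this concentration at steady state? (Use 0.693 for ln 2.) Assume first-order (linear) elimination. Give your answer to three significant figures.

140 mg/h

k = 0.693/50.5 = 0.01372 h⁻¹, so CL = k·Vd = 0.01372 × 783.0 = 10.74 L/h
Infusion rate = CL × Css = 10.74 × 13 = 139.6 mg/h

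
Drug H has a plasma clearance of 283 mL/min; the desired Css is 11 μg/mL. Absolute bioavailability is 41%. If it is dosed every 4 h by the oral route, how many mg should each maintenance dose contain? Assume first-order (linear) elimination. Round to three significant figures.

CL = 283 mL/min = 283 × 0.06 = 16.98 L/h
At steady state, dose per interval replaces the amount cleared in that interval: F·D/τ = CL·Css.
D = CL × Css × τ / F = 16.98 × 11 × 4 / 0.41 = 1822 mg

1820 mg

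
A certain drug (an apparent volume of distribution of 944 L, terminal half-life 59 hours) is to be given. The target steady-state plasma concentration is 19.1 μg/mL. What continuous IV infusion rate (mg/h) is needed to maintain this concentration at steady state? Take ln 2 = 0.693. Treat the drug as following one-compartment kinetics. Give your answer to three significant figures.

212 mg/h

k = 0.693/59 = 0.01175 h⁻¹, so CL = k·Vd = 0.01175 × 944.0 = 11.09 L/h
Infusion rate = CL × Css = 11.09 × 19.1 = 211.8 mg/h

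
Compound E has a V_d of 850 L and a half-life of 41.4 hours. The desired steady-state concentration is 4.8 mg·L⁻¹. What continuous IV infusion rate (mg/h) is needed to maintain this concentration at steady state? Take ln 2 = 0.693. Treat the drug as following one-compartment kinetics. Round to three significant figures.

CL = 0.693 × Vd / t½ = 0.693 × 850.0 / 41.4 = 14.23 L/h
Infusion rate = CL × Css = 14.23 × 4.8 = 68.30 mg/h

68.3 mg/h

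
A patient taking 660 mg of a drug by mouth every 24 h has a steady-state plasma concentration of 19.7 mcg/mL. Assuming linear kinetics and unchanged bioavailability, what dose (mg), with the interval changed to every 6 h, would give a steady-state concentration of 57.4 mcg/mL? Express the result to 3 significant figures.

481 mg

With linear kinetics, Css is proportional to dose rate (D/τ) at fixed clearance.
D₂ = D₁ × (Css,target / Css,current) × (τ₂/τ₁) = 660 × (57.4/19.7) × (6/24) = 480.8 mg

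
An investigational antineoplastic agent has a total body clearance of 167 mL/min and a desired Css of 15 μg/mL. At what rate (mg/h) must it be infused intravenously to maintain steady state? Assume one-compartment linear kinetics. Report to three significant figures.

Convert clearance: 167 mL/min × 60 min/h ÷ 1000 mL/L = 10.02 L/h
Rate = CL × Css = 10.02 × 15 = 150.3 mg/h

150 mg/h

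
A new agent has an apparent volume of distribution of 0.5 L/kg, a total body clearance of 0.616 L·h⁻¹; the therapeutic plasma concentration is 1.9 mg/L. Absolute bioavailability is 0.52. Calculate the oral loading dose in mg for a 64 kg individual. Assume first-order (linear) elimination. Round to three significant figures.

117 mg

Vd = 0.5 L/kg × 64 kg = 32.00 L
LD = Vd × C / F = 32.00 × 1.900 / 0.52 = 116.9 mg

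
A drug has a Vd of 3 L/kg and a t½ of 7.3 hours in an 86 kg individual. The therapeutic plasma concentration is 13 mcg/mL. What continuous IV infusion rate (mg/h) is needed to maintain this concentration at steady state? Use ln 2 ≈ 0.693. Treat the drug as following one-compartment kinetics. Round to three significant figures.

Vd = 3 L/kg × 86 kg = 258.0 L
CL = 0.693 × Vd / t½ = 0.693 × 258.0 / 7.3 = 24.49 L/h
Infusion rate = CL × Css = 24.49 × 13 = 318.4 mg/h

318 mg/h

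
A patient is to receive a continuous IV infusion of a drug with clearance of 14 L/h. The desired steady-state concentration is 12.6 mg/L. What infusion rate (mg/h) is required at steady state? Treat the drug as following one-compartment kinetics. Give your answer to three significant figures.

176 mg/h

At steady state, infusion rate equals elimination rate: rate in = CL × Css.
Rate = CL × Css = 14.00 × 12.6 = 176.4 mg/h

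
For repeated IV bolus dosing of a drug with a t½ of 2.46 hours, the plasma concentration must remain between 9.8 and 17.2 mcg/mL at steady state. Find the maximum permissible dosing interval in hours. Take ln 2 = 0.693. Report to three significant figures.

2.00 h

k = 0.693 / t½ = 0.693 / 2.46 = 0.2817 h⁻¹
Between IV bolus doses, concentration decays as C = C₀·e^(−kτ), so C_peak/C_trough = e^(kτ).
τ_max = ln(C_peak/C_trough) / k = ln(17.2/9.8) / 0.2817 = 0.5625 / 0.2817 = 1.997 h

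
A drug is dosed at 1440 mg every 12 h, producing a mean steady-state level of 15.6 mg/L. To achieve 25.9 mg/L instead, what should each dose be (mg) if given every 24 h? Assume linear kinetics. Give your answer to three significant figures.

For first-order elimination, Css ∝ F·D/(CL·τ); F and CL are unchanged, so Css ∝ D/τ.
D₂ = D₁ × (Css,target / Css,current) × (τ₂/τ₁) = 1440 × (25.9/15.6) × (24/12) = 4782 mg

4780 mg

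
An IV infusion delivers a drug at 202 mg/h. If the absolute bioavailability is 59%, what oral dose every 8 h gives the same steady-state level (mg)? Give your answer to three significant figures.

2740 mg

To maintain the same Css, the systemic dosing rate must be unchanged: F·D/τ = infusion rate.
D = rate × τ / F = 202 × 8 / 0.59 = 2739 mg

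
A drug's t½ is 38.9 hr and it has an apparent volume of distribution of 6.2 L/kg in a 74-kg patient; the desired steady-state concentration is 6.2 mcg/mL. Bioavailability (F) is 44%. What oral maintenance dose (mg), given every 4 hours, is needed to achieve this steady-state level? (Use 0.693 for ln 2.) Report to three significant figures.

461 mg

Vd(total) = 74 kg × 6.2 L/kg = 458.8 L
CL = ln 2 · Vd / t½ = 0.693 × 458.8 / 38.9 = 8.173 L/h
D = CL × Css × τ / F = 8.173 × 6.2 × 4 / 0.44 = 460.7 mg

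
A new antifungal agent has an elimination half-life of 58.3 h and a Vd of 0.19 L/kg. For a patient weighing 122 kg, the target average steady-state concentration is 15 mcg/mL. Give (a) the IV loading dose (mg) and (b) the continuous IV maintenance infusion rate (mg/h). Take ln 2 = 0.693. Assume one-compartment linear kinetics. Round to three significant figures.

(a) 348 mg; (b) 4.13 mg/h

Total Vd = 0.19 × 122 = 23.18 L
LD = Vd × C = 23.18 × 15 = 347.7 mg
CL = 0.693 × Vd / t½ = 0.693 × 23.18 / 58.3 = 0.2755 L/h
Infusion rate = CL × Css = 0.2755 × 15 = 4.133 mg/h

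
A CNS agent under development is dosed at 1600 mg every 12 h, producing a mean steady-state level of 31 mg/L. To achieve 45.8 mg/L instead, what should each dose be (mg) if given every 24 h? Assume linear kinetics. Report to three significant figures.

With linear kinetics, Css is proportional to dose rate (D/τ) at fixed clearance.
D₂ = D₁ × (Css,target / Css,current) × (τ₂/τ₁) = 1600 × (45.8/31) × (24/12) = 4728 mg

4730 mg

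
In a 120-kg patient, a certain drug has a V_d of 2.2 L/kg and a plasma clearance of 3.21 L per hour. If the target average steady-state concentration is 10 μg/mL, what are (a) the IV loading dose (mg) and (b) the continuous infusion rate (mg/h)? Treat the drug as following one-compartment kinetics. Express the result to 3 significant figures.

Vd = 2.2 L/kg × 120 kg = 264.0 L
Loading dose = Vd × C = 264.0 × 10 = 2640 mg
Infusion rate = 3.210 L/h × 10 mg/L = 32.10 mg/h

(a) 2640 mg; (b) 32.1 mg/h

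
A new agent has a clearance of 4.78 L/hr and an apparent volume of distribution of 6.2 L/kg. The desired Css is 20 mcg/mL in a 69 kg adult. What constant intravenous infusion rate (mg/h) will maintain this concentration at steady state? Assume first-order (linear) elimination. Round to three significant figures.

Rate = CL × Css = 4.780 × 20 = 95.60 mg/h

95.6 mg/h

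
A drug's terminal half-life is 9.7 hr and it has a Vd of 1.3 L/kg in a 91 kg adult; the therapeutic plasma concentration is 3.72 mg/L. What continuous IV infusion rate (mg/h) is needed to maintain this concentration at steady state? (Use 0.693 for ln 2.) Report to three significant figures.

31.4 mg/h

Vd(total) = 91 kg × 1.3 L/kg = 118.3 L
k = 0.693/9.7 = 0.07144 h⁻¹, so CL = k·Vd = 0.07144 × 118.3 = 8.451 L/h
Infusion rate = CL × Css = 8.451 × 3.72 = 31.44 mg/h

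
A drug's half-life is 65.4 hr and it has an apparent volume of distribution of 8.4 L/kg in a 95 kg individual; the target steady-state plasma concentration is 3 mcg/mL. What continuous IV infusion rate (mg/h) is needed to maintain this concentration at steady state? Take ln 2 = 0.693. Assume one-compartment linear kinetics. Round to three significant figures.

Total Vd = 8.4 × 95 = 798.0 L
CL = 0.693 × Vd / t½ = 0.693 × 798.0 / 65.4 = 8.456 L/h
Infusion rate = CL × Css = 8.456 × 3 = 25.37 mg/h

25.4 mg/h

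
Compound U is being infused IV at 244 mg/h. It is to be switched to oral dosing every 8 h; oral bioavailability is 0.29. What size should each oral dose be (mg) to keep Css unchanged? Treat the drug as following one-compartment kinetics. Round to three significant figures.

To maintain the same Css, the systemic dosing rate must be unchanged: F·D/τ = infusion rate.
D = rate × τ / F = 244 × 8 / 0.29 = 6731 mg

6730 mg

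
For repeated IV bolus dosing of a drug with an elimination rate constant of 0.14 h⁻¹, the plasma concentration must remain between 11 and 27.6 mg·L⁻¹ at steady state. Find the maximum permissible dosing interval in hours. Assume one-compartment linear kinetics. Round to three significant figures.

6.57 h

Between IV bolus doses, concentration decays as C = C₀·e^(−kτ), so C_peak/C_trough = e^(kτ).
τ_max = ln(C_peak/C_trough) / k = ln(27.6/11) / 0.1400 = 0.9199 / 0.1400 = 6.571 h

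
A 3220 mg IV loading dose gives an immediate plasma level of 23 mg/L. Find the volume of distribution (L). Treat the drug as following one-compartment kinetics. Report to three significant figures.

140 L

Immediately after an IV bolus, C₀ = Dose / Vd, so Vd = Dose / C₀.
Vd = 3220 / 23 = 140.0 L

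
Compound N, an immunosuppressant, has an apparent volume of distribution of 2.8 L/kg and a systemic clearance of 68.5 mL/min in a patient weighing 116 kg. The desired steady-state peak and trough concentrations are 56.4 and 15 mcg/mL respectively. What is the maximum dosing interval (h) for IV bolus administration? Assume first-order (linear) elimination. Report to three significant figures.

105 h

Total Vd = 2.8 × 116 = 324.8 L
CL = 68.5 mL/min = 68.5 × 0.06 = 4.110 L/h
k = CL / Vd = 4.110 / 324.8 = 0.01265 h⁻¹
Between IV bolus doses, concentration decays as C = C₀·e^(−kτ), so C_peak/C_trough = e^(kτ).
τ_max = ln(C_peak/C_trough) / k = ln(56.4/15) / 0.01265 = 1.324 / 0.01265 = 104.7 h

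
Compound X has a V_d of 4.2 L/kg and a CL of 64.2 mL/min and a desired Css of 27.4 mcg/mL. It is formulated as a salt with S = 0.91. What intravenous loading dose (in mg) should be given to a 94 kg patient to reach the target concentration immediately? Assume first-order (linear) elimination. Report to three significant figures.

11900 mg

Vd(total) = 94 kg × 4.2 L/kg = 394.8 L
LD = Vd × C / S = 394.8 × 27.40 / 0.91 = 11890 mg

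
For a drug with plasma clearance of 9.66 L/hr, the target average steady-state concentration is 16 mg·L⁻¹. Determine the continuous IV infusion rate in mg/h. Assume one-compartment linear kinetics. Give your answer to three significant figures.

155 mg/h

Infusion rate = CL · Css = 9.660 L/h × 16 mg/L = 154.6 mg/h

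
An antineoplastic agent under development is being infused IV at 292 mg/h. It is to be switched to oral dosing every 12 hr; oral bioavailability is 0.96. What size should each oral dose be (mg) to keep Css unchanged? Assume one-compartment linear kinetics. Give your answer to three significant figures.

To maintain the same Css, the systemic dosing rate must be unchanged: F·D/τ = infusion rate.
D = rate × τ / F = 292 × 12 / 0.96 = 3650 mg

3650 mg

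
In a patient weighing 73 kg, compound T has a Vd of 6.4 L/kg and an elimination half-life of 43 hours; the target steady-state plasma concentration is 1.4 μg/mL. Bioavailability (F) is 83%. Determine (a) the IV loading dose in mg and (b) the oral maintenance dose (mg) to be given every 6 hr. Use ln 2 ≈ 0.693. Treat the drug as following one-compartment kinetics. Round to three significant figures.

(a) 654 mg; (b) 76.2 mg

Vd(total) = 73 kg × 6.4 L/kg = 467.2 L
LD = Vd × C = 467.2 × 1.4 = 654.1 mg
CL = 0.693 × Vd / t½ = 0.693 × 467.2 / 43 = 7.530 L/h
D = CL × Css × τ / F = 7.530 × 1.4 × 6 / 0.83 = 76.21 mg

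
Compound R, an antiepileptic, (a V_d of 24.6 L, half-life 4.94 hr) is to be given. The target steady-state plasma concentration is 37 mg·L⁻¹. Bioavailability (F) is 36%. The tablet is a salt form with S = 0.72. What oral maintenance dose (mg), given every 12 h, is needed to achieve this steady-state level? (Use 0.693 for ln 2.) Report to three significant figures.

5910 mg

k = 0.693/4.94 = 0.1403 h⁻¹, so CL = k·Vd = 0.1403 × 24.60 = 3.451 L/h
D = CL × Css × τ / F / S = 3.451 × 37 × 12 / 0.36 / 0.72 = 5911 mg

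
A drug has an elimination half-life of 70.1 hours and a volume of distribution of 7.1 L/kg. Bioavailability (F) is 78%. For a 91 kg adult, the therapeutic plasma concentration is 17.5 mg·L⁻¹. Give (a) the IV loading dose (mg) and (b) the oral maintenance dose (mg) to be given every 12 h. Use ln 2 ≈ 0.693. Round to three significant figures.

Vd = 7.1 L/kg × 91 kg = 646.1 L
LD = Vd × C = 646.1 × 17.5 = 11310 mg
CL = 0.693 × Vd / t½ = 0.693 × 646.1 / 70.1 = 6.387 L/h
D = CL × Css × τ / F = 6.387 × 17.5 × 12 / 0.78 = 1720 mg

(a) 11300 mg; (b) 1720 mg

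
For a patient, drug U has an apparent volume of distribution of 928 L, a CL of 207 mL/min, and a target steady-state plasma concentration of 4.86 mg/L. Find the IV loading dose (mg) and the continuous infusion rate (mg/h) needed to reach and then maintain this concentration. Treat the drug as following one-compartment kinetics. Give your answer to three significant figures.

(a) 4510 mg; (b) 60.4 mg/h

LD = Vd · C_target = 928.0 × 4.86 = 4510 mg
CL = 207 mL/min = 207 × 0.06 = 12.42 L/h
Maintenance infusion rate = CL × Css = 12.42 × 4.86 = 60.36 mg/h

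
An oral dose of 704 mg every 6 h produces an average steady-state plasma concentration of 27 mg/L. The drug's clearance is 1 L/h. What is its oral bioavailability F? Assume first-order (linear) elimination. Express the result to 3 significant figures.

0.230

F·D/τ = CL·Css at steady state → F = CL·Css·τ / D.
F = 1 × 27 × 6 / 704 = 0.230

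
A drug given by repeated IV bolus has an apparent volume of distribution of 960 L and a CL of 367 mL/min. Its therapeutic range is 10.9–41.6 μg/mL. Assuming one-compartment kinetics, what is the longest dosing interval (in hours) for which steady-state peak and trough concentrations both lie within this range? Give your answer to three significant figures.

CL = 367 mL/min = 367 × 0.06 = 22.02 L/h
k = CL / Vd = 22.02 / 960.0 = 0.02294 h⁻¹
Between IV bolus doses, concentration decays as C = C₀·e^(−kτ), so C_peak/C_trough = e^(kτ).
τ_max = ln(C_peak/C_trough) / k = ln(41.6/10.9) / 0.02294 = 1.339 / 0.02294 = 58.37 h

58.4 h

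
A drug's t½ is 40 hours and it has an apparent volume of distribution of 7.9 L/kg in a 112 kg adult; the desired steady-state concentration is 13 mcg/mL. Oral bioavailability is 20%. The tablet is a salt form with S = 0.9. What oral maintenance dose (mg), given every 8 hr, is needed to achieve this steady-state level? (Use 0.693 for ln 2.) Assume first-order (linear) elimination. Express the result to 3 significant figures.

Vd = 7.9 L/kg × 112 kg = 884.8 L
CL = ln 2 · Vd / t½ = 0.693 × 884.8 / 40 = 15.33 L/h
D = CL × Css × τ / F / S = 15.33 × 13 × 8 / 0.2 / 0.9 = 8857 mg

8860 mg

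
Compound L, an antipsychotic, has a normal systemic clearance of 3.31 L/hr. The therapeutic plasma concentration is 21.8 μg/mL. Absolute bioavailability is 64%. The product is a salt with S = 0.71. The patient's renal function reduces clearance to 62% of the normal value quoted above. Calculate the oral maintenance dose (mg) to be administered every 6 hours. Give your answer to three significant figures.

Patient clearance = 0.62 × 3.310 = 2.052 L/h
At steady state, dose per interval replaces the amount cleared in that interval: F·S·D/τ = CL·Css.
D = CL × Css × τ / F / S = 2.052 × 21.8 × 6 / 0.64 / 0.71 = 590.7 mg

591 mg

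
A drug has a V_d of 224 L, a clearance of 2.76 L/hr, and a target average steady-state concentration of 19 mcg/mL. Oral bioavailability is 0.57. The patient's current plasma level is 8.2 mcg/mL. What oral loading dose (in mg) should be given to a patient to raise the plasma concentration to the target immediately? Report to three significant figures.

4240 mg

Concentration deficit ΔC = 19 − 8.2 = 10.80 mg/L
LD = Vd × ΔC / F = 224.0 × 10.80 / 0.57 = 4244 mg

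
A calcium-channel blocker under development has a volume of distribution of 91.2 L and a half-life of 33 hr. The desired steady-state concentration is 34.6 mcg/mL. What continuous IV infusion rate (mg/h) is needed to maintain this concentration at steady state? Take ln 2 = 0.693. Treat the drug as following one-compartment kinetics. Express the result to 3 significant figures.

CL = ln 2 · Vd / t½ = 0.693 × 91.20 / 33 = 1.915 L/h
Infusion rate = CL × Css = 1.915 × 34.6 = 66.26 mg/h

66.3 mg/h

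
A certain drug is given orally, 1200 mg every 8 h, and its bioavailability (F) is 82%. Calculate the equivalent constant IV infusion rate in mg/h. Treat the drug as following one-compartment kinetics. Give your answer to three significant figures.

Equivalent systemic input: infusion rate = F·D/τ.
Rate = 0.82 × 1200 / 8 = 123.0 mg/h

123 mg/h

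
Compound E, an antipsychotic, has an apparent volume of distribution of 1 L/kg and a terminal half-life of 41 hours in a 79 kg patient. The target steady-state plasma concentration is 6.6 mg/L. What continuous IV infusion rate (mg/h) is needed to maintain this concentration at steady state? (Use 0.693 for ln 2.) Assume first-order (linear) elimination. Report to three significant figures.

8.81 mg/h

Vd = 1 L/kg × 79 kg = 79.00 L
CL = 0.693 × Vd / t½ = 0.693 × 79.00 / 41 = 1.335 L/h
Infusion rate = CL × Css = 1.335 × 6.6 = 8.811 mg/h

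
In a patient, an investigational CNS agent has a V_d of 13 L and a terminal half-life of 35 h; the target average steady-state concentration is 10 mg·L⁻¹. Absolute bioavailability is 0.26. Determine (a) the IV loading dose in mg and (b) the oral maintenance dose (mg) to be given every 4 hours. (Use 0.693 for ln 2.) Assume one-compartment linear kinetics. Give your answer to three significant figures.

LD = Vd × C = 13.00 × 10 = 130.0 mg
CL = 0.693 × Vd / t½ = 0.693 × 13.00 / 35 = 0.2574 L/h
D = CL × Css × τ / F = 0.2574 × 10 × 4 / 0.26 = 39.60 mg

(a) 130 mg; (b) 39.6 mg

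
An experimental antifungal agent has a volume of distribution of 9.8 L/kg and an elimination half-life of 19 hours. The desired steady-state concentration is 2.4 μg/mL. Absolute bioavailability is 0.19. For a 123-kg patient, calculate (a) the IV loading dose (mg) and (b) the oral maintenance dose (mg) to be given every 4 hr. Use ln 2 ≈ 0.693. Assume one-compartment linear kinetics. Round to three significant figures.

Total Vd = 9.8 × 123 = 1205 L
LD = Vd × C = 1205 × 2.4 = 2892 mg
CL = 0.693 × Vd / t½ = 0.693 × 1205 / 19 = 43.95 L/h
D = CL × Css × τ / F = 43.95 × 2.4 × 4 / 0.19 = 2221 mg

(a) 2890 mg; (b) 2220 mg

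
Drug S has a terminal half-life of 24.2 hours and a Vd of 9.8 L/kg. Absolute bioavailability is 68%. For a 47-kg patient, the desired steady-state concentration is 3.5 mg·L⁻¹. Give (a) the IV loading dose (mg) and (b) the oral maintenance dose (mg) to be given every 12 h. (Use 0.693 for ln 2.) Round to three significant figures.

(a) 1610 mg; (b) 815 mg

Vd(total) = 47 kg × 9.8 L/kg = 460.6 L
LD = Vd × C = 460.6 × 3.5 = 1612 mg
CL = 0.693 × Vd / t½ = 0.693 × 460.6 / 24.2 = 13.19 L/h
D = CL × Css × τ / F = 13.19 × 3.5 × 12 / 0.68 = 814.7 mg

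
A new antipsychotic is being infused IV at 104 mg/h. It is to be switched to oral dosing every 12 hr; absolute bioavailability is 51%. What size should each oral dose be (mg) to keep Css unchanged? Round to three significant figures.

2450 mg

To maintain the same Css, the systemic dosing rate must be unchanged: F·D/τ = infusion rate.
D = rate × τ / F = 104 × 12 / 0.51 = 2447 mg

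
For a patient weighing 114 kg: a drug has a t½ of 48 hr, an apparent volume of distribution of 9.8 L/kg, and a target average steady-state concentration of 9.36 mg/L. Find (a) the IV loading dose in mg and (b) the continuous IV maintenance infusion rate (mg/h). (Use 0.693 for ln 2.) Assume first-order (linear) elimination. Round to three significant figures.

Vd(total) = 114 kg × 9.8 L/kg = 1117 L
LD = Vd × C = 1117 × 9.36 = 10460 mg
CL = 0.693 × Vd / t½ = 0.693 × 1117 / 48 = 16.13 L/h
Infusion rate = CL × Css = 16.13 × 9.36 = 151.0 mg/h

(a) 10500 mg; (b) 151 mg/h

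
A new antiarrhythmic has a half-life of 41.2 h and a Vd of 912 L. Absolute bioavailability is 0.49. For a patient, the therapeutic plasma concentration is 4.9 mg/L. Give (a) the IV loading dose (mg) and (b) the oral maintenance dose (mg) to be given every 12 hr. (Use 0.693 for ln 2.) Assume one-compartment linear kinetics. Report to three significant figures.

LD = Vd × C = 912.0 × 4.9 = 4469 mg
CL = 0.693 × Vd / t½ = 0.693 × 912.0 / 41.2 = 15.34 L/h
D = CL × Css × τ / F = 15.34 × 4.9 × 12 / 0.49 = 1841 mg

(a) 4470 mg; (b) 1840 mg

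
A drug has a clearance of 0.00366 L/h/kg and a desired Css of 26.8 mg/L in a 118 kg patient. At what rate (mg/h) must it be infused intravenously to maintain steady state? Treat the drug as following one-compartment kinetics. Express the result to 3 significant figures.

CL = 0.00366 L/h/kg × 118 kg = 0.4319 L/h
Rate = CL × Css = 0.4319 × 26.8 = 11.57 mg/h

11.6 mg/h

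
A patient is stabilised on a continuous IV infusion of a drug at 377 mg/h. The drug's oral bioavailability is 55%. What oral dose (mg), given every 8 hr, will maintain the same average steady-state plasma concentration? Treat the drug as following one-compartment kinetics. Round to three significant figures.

To maintain the same Css, the systemic dosing rate must be unchanged: F·D/τ = infusion rate.
D = rate × τ / F = 377 × 8 / 0.55 = 5484 mg

5480 mg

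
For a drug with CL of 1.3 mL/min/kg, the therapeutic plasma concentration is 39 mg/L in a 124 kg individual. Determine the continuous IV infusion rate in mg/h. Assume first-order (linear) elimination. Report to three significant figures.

CL = 1.3 mL/min/kg × 124 kg = 161.2 mL/min = 161.2 × 60/1000 = 9.672 L/h
At steady state, infusion rate equals elimination rate: rate in = CL × Css.
R₀ = 9.672 × 39 = 377.2 mg/h

377 mg/h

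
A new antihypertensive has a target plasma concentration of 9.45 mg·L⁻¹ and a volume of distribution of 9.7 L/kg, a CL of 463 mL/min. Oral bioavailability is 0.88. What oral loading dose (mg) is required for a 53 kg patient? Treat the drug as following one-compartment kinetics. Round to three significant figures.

Vd(total) = 53 kg × 9.7 L/kg = 514.1 L
The loading dose fills Vd to the target concentration; clearance is irrelevant here.
LD = Vd × C / F = 514.1 × 9.450 / 0.88 = 5521 mg

5520 mg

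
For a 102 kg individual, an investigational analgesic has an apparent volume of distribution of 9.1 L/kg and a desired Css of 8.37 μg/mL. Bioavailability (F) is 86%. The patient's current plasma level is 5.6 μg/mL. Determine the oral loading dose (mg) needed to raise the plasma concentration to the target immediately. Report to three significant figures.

Total Vd = 9.1 × 102 = 928.2 L
Concentration deficit ΔC = 8.37 − 5.6 = 2.770 mg/L
LD = Vd × ΔC / F = 928.2 × 2.770 / 0.86 = 2990 mg

2990 mg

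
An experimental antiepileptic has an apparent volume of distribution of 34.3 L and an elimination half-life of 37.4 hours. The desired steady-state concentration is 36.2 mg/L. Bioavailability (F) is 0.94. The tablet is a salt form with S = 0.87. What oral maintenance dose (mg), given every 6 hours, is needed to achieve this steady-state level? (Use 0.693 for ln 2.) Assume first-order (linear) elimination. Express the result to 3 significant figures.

k = 0.693/37.4 = 0.01853 h⁻¹, so CL = k·Vd = 0.01853 × 34.30 = 0.6356 L/h
D = CL × Css × τ / F / S = 0.6356 × 36.2 × 6 / 0.94 / 0.87 = 168.8 mg

169 mg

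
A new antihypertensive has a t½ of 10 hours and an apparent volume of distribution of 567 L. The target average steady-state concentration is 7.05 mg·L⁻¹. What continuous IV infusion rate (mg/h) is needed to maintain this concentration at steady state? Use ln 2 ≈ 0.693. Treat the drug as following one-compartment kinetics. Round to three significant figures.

277 mg/h

CL = ln 2 · Vd / t½ = 0.693 × 567.0 / 10 = 39.29 L/h
Infusion rate = CL × Css = 39.29 × 7.05 = 277.0 mg/h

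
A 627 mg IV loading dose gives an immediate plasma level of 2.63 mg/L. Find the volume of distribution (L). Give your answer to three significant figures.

Immediately after an IV bolus, C₀ = Dose / Vd, so Vd = Dose / C₀.
Vd = 627 / 2.63 = 238.4 L

238 L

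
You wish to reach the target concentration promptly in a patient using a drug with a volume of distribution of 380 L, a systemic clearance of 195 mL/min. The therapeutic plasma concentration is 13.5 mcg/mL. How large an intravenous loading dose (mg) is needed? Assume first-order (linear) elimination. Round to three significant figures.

5130 mg

LD is governed by Vd — clearance does not enter the loading-dose calculation.
LD = Vd × C = 380.0 × 13.50 = 5130 mg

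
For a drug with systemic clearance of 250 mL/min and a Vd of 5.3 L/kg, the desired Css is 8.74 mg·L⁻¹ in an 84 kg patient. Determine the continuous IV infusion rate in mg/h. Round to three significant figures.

131 mg/h

Convert clearance: 250 mL/min × 60 min/h ÷ 1000 mL/L = 15.00 L/h
Vd does not affect the maintenance rate; only clearance governs steady-state input.
R₀ = 15.00 × 8.74 = 131.1 mg/h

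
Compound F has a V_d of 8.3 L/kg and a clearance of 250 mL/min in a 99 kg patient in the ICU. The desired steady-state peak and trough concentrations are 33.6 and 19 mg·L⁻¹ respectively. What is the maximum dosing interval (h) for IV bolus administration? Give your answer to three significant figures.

31.2 h

Vd(total) = 99 kg × 8.3 L/kg = 821.7 L
CL = 250 mL/min = 250 × 0.06 = 15.00 L/h
k = CL / Vd = 15.00 / 821.7 = 0.01825 h⁻¹
Between IV bolus doses, concentration decays as C = C₀·e^(−kτ), so C_peak/C_trough = e^(kτ).
τ_max = ln(C_peak/C_trough) / k = ln(33.6/19) / 0.01825 = 0.5701 / 0.01825 = 31.24 h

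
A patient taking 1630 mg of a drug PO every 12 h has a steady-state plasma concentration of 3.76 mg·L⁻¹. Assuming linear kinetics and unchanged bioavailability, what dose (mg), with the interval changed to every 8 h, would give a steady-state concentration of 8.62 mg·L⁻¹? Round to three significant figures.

2490 mg

For first-order elimination, Css ∝ F·D/(CL·τ); F and CL are unchanged, so Css ∝ D/τ.
D₂ = D₁ × (Css,target / Css,current) × (τ₂/τ₁) = 1630 × (8.62/3.76) × (8/12) = 2491 mg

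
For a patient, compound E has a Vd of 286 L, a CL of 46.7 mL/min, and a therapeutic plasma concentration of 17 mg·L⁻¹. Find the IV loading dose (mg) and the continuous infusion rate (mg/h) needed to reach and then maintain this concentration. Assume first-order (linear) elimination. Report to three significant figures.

(a) 4860 mg; (b) 47.6 mg/h

Loading dose = Vd × C = 286.0 × 17 = 4862 mg
CL = 46.7 mL/min = 46.7 × 0.06 = 2.802 L/h
Maintenance infusion rate = CL × Css = 2.802 × 17 = 47.63 mg/h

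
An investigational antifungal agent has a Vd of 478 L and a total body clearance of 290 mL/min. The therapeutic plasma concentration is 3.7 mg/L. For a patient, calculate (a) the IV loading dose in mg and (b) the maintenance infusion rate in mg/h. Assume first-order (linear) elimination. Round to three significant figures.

Loading: fill Vd to C_target → 478.0 L × 3.7 mg/L = 1769 mg
Convert clearance: 290 mL/min × 60 min/h ÷ 1000 mL/L = 17.40 L/h
Maintenance infusion rate = CL × Css = 17.40 × 3.7 = 64.38 mg/h

(a) 1770 mg; (b) 64.4 mg/h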